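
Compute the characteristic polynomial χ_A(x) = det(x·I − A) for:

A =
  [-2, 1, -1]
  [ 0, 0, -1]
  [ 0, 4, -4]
x^3 + 6*x^2 + 12*x + 8

Expanding det(x·I − A) (e.g. by cofactor expansion or by noting that A is similar to its Jordan form J, which has the same characteristic polynomial as A) gives
  χ_A(x) = x^3 + 6*x^2 + 12*x + 8
which factors as (x + 2)^3. The eigenvalues (with algebraic multiplicities) are λ = -2 with multiplicity 3.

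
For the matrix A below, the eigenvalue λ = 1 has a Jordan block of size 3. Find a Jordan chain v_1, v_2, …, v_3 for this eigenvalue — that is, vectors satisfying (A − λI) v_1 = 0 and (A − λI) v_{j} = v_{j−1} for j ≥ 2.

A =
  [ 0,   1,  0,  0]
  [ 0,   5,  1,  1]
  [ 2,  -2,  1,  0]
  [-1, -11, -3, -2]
A Jordan chain for λ = 1 of length 3:
v_1 = (1, 1, -2, -2)ᵀ
v_2 = (-1, 0, 2, -1)ᵀ
v_3 = (1, 0, 0, 0)ᵀ

Let N = A − (1)·I. We want v_3 with N^3 v_3 = 0 but N^2 v_3 ≠ 0; then v_{j-1} := N · v_j for j = 3, …, 2.

Pick v_3 = (1, 0, 0, 0)ᵀ.
Then v_2 = N · v_3 = (-1, 0, 2, -1)ᵀ.
Then v_1 = N · v_2 = (1, 1, -2, -2)ᵀ.

Sanity check: (A − (1)·I) v_1 = (0, 0, 0, 0)ᵀ = 0. ✓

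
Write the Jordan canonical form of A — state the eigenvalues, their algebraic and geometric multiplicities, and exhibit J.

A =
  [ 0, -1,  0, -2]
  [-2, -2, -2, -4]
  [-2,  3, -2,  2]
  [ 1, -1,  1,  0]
J_2(-2) ⊕ J_2(0)

The characteristic polynomial is
  det(x·I − A) = x^4 + 4*x^3 + 4*x^2 = x^2*(x + 2)^2

Eigenvalues and multiplicities (the geometric multiplicity of λ is n − rank(A − λI), which equals the number of Jordan blocks for λ):
  λ = -2: algebraic multiplicity = 2, geometric multiplicity = 1
  λ = 0: algebraic multiplicity = 2, geometric multiplicity = 1

Determining the block sizes for each eigenvalue:
  λ = -2: one block (gm = 1), so the single block has size am = 2 → block sizes [2]
  λ = 0: one block (gm = 1), so the single block has size am = 2 → block sizes [2]

Assembling the blocks gives a Jordan form
J =
  [-2,  1, 0, 0]
  [ 0, -2, 0, 0]
  [ 0,  0, 0, 1]
  [ 0,  0, 0, 0]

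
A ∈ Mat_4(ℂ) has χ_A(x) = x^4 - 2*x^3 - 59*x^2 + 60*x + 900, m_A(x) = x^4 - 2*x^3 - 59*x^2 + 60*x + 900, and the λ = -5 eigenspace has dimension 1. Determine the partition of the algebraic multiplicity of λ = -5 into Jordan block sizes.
Block sizes for λ = -5: [2]

Step 1 — from the characteristic polynomial, algebraic multiplicity of λ = -5 is 2. From dim ker(A − (-5)·I) = 1, there are exactly 1 Jordan blocks for λ = -5.
Step 2 — from the minimal polynomial, the factor (x + 5)^2 tells us the largest block for λ = -5 has size 2.
Step 3 — with total size 2, 1 blocks, and largest block 2, the block sizes (in nonincreasing order) are [2].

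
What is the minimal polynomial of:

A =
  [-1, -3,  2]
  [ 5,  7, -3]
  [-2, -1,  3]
x^3 - 9*x^2 + 27*x - 27

The characteristic polynomial is χ_A(x) = (x - 3)^3, so the eigenvalues are known. The minimal polynomial is
  m_A(x) = Π_λ (x − λ)^{k_λ}
where k_λ is the size of the *largest* Jordan block for λ (equivalently, the smallest k with (A − λI)^k v = 0 for every generalised eigenvector v of λ).

  λ = 3: largest Jordan block has size 3, contributing (x − 3)^3

So m_A(x) = (x - 3)^3 = x^3 - 9*x^2 + 27*x - 27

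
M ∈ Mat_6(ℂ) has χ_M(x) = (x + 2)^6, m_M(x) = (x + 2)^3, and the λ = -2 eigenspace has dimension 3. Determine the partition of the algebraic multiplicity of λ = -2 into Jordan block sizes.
Block sizes for λ = -2: [3, 2, 1]

Step 1 — from the characteristic polynomial, algebraic multiplicity of λ = -2 is 6. From dim ker(M − (-2)·I) = 3, there are exactly 3 Jordan blocks for λ = -2.
Step 2 — from the minimal polynomial, the factor (x + 2)^3 tells us the largest block for λ = -2 has size 3.
Step 3 — with total size 6, 3 blocks, and largest block 3, the block sizes (in nonincreasing order) are [3, 2, 1].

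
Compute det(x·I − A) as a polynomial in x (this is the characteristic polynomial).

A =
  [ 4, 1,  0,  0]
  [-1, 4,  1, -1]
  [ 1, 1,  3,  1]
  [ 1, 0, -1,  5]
x^4 - 16*x^3 + 96*x^2 - 256*x + 256

Expanding det(x·I − A) (e.g. by cofactor expansion or by noting that A is similar to its Jordan form J, which has the same characteristic polynomial as A) gives
  χ_A(x) = x^4 - 16*x^3 + 96*x^2 - 256*x + 256
which factors as (x - 4)^4. The eigenvalues (with algebraic multiplicities) are λ = 4 with multiplicity 4.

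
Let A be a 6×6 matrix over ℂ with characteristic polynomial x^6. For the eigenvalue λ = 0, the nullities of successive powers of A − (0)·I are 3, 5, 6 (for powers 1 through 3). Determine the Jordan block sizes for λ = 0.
Block sizes for λ = 0: [3, 2, 1]

From the dimensions of kernels of powers, the number of Jordan blocks of size at least j is d_j − d_{j−1} where d_j = dim ker(N^j) (with d_0 = 0). Computing the differences gives [3, 2, 1].
The number of blocks of size exactly k is (#blocks of size ≥ k) − (#blocks of size ≥ k + 1), so the partition is: 1 block(s) of size 1, 1 block(s) of size 2, 1 block(s) of size 3.
In nonincreasing order the block sizes are [3, 2, 1].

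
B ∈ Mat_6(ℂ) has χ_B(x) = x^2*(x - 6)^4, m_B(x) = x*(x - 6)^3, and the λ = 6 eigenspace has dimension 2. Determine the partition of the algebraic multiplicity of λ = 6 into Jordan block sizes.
Block sizes for λ = 6: [3, 1]

Step 1 — from the characteristic polynomial, algebraic multiplicity of λ = 6 is 4. From dim ker(B − (6)·I) = 2, there are exactly 2 Jordan blocks for λ = 6.
Step 2 — from the minimal polynomial, the factor (x − 6)^3 tells us the largest block for λ = 6 has size 3.
Step 3 — with total size 4, 2 blocks, and largest block 3, the block sizes (in nonincreasing order) are [3, 1].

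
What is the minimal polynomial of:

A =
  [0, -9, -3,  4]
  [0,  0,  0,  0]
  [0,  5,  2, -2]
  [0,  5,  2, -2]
x^3

The characteristic polynomial is χ_A(x) = x^4, so the eigenvalues are known. The minimal polynomial is
  m_A(x) = Π_λ (x − λ)^{k_λ}
where k_λ is the size of the *largest* Jordan block for λ (equivalently, the smallest k with (A − λI)^k v = 0 for every generalised eigenvector v of λ).

  λ = 0: largest Jordan block has size 3, contributing (x − 0)^3

So m_A(x) = x^3 = x^3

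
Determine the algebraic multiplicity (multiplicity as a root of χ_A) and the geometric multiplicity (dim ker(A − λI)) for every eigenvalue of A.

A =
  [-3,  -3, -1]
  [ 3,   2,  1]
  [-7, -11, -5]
λ = -2: alg = 3, geom = 1

Step 1 — factor the characteristic polynomial to read off the algebraic multiplicities:
  χ_A(x) = (x + 2)^3

Step 2 — compute geometric multiplicities via the rank-nullity identity g(λ) = n − rank(A − λI):
  rank(A − (-2)·I) = 2, so dim ker(A − (-2)·I) = n − 2 = 1

Summary:
  λ = -2: algebraic multiplicity = 3, geometric multiplicity = 1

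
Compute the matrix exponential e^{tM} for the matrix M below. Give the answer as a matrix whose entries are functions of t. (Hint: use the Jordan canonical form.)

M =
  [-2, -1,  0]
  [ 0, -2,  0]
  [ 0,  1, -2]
e^{tM} =
  [exp(-2*t), -t*exp(-2*t), 0]
  [0, exp(-2*t), 0]
  [0, t*exp(-2*t), exp(-2*t)]

Strategy: write M = P · J · P⁻¹ where J is a Jordan canonical form, so e^{tM} = P · e^{tJ} · P⁻¹, and e^{tJ} can be computed block-by-block.

M has Jordan form
J =
  [-2,  1,  0]
  [ 0, -2,  0]
  [ 0,  0, -2]
(up to reordering of blocks).

Per-block formulas:
  For a 1×1 block at λ = -2: exp(t · [-2]) = [e^(-2t)].
  For a 2×2 Jordan block J_2(-2): exp(t · J_2(-2)) = e^(-2t)·(I + t·N), where N is the 2×2 nilpotent shift.

After assembling e^{tJ} and conjugating by P, we get:

e^{tM} =
  [exp(-2*t), -t*exp(-2*t), 0]
  [0, exp(-2*t), 0]
  [0, t*exp(-2*t), exp(-2*t)]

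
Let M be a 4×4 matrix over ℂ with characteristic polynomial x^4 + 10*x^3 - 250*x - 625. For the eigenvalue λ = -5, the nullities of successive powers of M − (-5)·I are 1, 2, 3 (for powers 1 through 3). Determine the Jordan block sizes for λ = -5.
Block sizes for λ = -5: [3]

From the dimensions of kernels of powers, the number of Jordan blocks of size at least j is d_j − d_{j−1} where d_j = dim ker(N^j) (with d_0 = 0). Computing the differences gives [1, 1, 1].
The number of blocks of size exactly k is (#blocks of size ≥ k) − (#blocks of size ≥ k + 1), so the partition is: 1 block(s) of size 3.
In nonincreasing order the block sizes are [3].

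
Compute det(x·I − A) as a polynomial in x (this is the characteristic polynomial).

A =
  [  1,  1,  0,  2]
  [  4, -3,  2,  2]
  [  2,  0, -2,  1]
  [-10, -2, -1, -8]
x^4 + 12*x^3 + 54*x^2 + 108*x + 81

Expanding det(x·I − A) (e.g. by cofactor expansion or by noting that A is similar to its Jordan form J, which has the same characteristic polynomial as A) gives
  χ_A(x) = x^4 + 12*x^3 + 54*x^2 + 108*x + 81
which factors as (x + 3)^4. The eigenvalues (with algebraic multiplicities) are λ = -3 with multiplicity 4.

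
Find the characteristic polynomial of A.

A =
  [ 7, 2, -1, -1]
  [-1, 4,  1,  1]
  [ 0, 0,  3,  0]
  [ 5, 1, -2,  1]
x^4 - 15*x^3 + 81*x^2 - 189*x + 162

Expanding det(x·I − A) (e.g. by cofactor expansion or by noting that A is similar to its Jordan form J, which has the same characteristic polynomial as A) gives
  χ_A(x) = x^4 - 15*x^3 + 81*x^2 - 189*x + 162
which factors as (x - 6)*(x - 3)^3. The eigenvalues (with algebraic multiplicities) are λ = 3 with multiplicity 3, λ = 6 with multiplicity 1.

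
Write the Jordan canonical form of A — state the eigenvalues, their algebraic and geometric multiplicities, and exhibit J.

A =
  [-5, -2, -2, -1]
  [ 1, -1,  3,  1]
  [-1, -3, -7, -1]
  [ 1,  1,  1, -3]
J_3(-4) ⊕ J_1(-4)

The characteristic polynomial is
  det(x·I − A) = x^4 + 16*x^3 + 96*x^2 + 256*x + 256 = (x + 4)^4

Eigenvalues and multiplicities (the geometric multiplicity of λ is n − rank(A − λI), which equals the number of Jordan blocks for λ):
  λ = -4: algebraic multiplicity = 4, geometric multiplicity = 2

Determining the block sizes for each eigenvalue:
  λ = -4: with am = 4 and gm = 2, the partition is not yet determined (e.g. several partitions of 4 into 2 parts exist). Let N = A − (-4)·I. Computing rank(N^1) = 2, rank(N^2) = 1, rank(N^3) = 0; the number of blocks of size ≥ j is rank(N^{j−1}) − rank(N^j), giving [2, 1, 1]. So we have 1 block(s) of size 3, 1 block(s) of size 1 → block sizes [3, 1]

Assembling the blocks gives a Jordan form
J =
  [-4,  1,  0,  0]
  [ 0, -4,  1,  0]
  [ 0,  0, -4,  0]
  [ 0,  0,  0, -4]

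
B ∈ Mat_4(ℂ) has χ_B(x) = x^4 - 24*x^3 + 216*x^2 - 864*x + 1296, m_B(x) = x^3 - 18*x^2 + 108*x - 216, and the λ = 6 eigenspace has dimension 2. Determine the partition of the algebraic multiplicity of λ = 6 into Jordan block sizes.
Block sizes for λ = 6: [3, 1]

Step 1 — from the characteristic polynomial, algebraic multiplicity of λ = 6 is 4. From dim ker(B − (6)·I) = 2, there are exactly 2 Jordan blocks for λ = 6.
Step 2 — from the minimal polynomial, the factor (x − 6)^3 tells us the largest block for λ = 6 has size 3.
Step 3 — with total size 4, 2 blocks, and largest block 3, the block sizes (in nonincreasing order) are [3, 1].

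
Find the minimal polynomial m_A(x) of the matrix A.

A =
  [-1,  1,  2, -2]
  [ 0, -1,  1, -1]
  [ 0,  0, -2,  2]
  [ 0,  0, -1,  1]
x^4 + 3*x^3 + 3*x^2 + x

The characteristic polynomial is χ_A(x) = x*(x + 1)^3, so the eigenvalues are known. The minimal polynomial is
  m_A(x) = Π_λ (x − λ)^{k_λ}
where k_λ is the size of the *largest* Jordan block for λ (equivalently, the smallest k with (A − λI)^k v = 0 for every generalised eigenvector v of λ).

  λ = -1: largest Jordan block has size 3, contributing (x + 1)^3
  λ = 0: largest Jordan block has size 1, contributing (x − 0)

So m_A(x) = x*(x + 1)^3 = x^4 + 3*x^3 + 3*x^2 + x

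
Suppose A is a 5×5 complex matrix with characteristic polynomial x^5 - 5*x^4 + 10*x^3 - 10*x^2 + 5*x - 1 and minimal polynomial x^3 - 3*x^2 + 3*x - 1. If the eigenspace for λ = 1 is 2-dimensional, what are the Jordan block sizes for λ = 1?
Block sizes for λ = 1: [3, 2]

Step 1 — from the characteristic polynomial, algebraic multiplicity of λ = 1 is 5. From dim ker(A − (1)·I) = 2, there are exactly 2 Jordan blocks for λ = 1.
Step 2 — from the minimal polynomial, the factor (x − 1)^3 tells us the largest block for λ = 1 has size 3.
Step 3 — with total size 5, 2 blocks, and largest block 3, the block sizes (in nonincreasing order) are [3, 2].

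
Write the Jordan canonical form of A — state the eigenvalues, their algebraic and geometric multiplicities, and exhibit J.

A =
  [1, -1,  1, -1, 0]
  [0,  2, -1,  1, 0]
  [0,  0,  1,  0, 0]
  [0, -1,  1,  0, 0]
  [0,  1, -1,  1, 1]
J_2(1) ⊕ J_1(1) ⊕ J_1(1) ⊕ J_1(1)

The characteristic polynomial is
  det(x·I − A) = x^5 - 5*x^4 + 10*x^3 - 10*x^2 + 5*x - 1 = (x - 1)^5

Eigenvalues and multiplicities (the geometric multiplicity of λ is n − rank(A − λI), which equals the number of Jordan blocks for λ):
  λ = 1: algebraic multiplicity = 5, geometric multiplicity = 4

Determining the block sizes for each eigenvalue:
  λ = 1: 4 blocks summing to 5 forces exactly one block of size 2 and the rest size 1 → block sizes [2, 1, 1, 1]

Assembling the blocks gives a Jordan form
J =
  [1, 1, 0, 0, 0]
  [0, 1, 0, 0, 0]
  [0, 0, 1, 0, 0]
  [0, 0, 0, 1, 0]
  [0, 0, 0, 0, 1]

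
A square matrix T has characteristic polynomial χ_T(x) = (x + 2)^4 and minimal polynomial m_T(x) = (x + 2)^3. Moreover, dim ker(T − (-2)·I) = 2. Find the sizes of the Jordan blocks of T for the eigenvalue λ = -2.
Block sizes for λ = -2: [3, 1]

Step 1 — from the characteristic polynomial, algebraic multiplicity of λ = -2 is 4. From dim ker(T − (-2)·I) = 2, there are exactly 2 Jordan blocks for λ = -2.
Step 2 — from the minimal polynomial, the factor (x + 2)^3 tells us the largest block for λ = -2 has size 3.
Step 3 — with total size 4, 2 blocks, and largest block 3, the block sizes (in nonincreasing order) are [3, 1].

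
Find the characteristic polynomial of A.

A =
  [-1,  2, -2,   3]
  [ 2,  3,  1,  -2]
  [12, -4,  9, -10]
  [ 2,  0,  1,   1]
x^4 - 12*x^3 + 54*x^2 - 108*x + 81

Expanding det(x·I − A) (e.g. by cofactor expansion or by noting that A is similar to its Jordan form J, which has the same characteristic polynomial as A) gives
  χ_A(x) = x^4 - 12*x^3 + 54*x^2 - 108*x + 81
which factors as (x - 3)^4. The eigenvalues (with algebraic multiplicities) are λ = 3 with multiplicity 4.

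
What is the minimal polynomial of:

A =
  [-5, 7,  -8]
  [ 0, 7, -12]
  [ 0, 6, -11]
x^3 + 9*x^2 + 15*x - 25

The characteristic polynomial is χ_A(x) = (x - 1)*(x + 5)^2, so the eigenvalues are known. The minimal polynomial is
  m_A(x) = Π_λ (x − λ)^{k_λ}
where k_λ is the size of the *largest* Jordan block for λ (equivalently, the smallest k with (A − λI)^k v = 0 for every generalised eigenvector v of λ).

  λ = -5: largest Jordan block has size 2, contributing (x + 5)^2
  λ = 1: largest Jordan block has size 1, contributing (x − 1)

So m_A(x) = (x - 1)*(x + 5)^2 = x^3 + 9*x^2 + 15*x - 25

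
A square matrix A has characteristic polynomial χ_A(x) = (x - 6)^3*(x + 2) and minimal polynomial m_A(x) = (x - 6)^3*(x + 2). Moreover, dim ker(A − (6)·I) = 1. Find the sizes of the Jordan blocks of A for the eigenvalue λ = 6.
Block sizes for λ = 6: [3]

Step 1 — from the characteristic polynomial, algebraic multiplicity of λ = 6 is 3. From dim ker(A − (6)·I) = 1, there are exactly 1 Jordan blocks for λ = 6.
Step 2 — from the minimal polynomial, the factor (x − 6)^3 tells us the largest block for λ = 6 has size 3.
Step 3 — with total size 3, 1 blocks, and largest block 3, the block sizes (in nonincreasing order) are [3].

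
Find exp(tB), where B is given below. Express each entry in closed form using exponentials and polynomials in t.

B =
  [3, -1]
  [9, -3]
e^{tB} =
  [3*t + 1, -t]
  [9*t, 1 - 3*t]

Strategy: write B = P · J · P⁻¹ where J is a Jordan canonical form, so e^{tB} = P · e^{tJ} · P⁻¹, and e^{tJ} can be computed block-by-block.

B has Jordan form
J =
  [0, 1]
  [0, 0]
(up to reordering of blocks).

Per-block formulas:
  For a 2×2 Jordan block J_2(0): exp(t · J_2(0)) = e^(0t)·(I + t·N), where N is the 2×2 nilpotent shift.

After assembling e^{tJ} and conjugating by P, we get:

e^{tB} =
  [3*t + 1, -t]
  [9*t, 1 - 3*t]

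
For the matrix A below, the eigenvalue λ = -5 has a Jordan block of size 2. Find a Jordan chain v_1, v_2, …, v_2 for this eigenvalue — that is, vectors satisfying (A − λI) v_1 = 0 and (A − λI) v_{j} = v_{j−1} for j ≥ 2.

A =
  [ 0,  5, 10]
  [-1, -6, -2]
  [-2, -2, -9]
A Jordan chain for λ = -5 of length 2:
v_1 = (5, -1, -2)ᵀ
v_2 = (1, 0, 0)ᵀ

Let N = A − (-5)·I. We want v_2 with N^2 v_2 = 0 but N^1 v_2 ≠ 0; then v_{j-1} := N · v_j for j = 2, …, 2.

Pick v_2 = (1, 0, 0)ᵀ.
Then v_1 = N · v_2 = (5, -1, -2)ᵀ.

Sanity check: (A − (-5)·I) v_1 = (0, 0, 0)ᵀ = 0. ✓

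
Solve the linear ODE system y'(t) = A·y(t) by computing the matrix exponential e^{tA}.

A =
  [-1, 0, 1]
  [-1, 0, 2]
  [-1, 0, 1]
e^{tA} =
  [1 - t, 0, t]
  [-t^2/2 - t, 1, t^2/2 + 2*t]
  [-t, 0, t + 1]

Strategy: write A = P · J · P⁻¹ where J is a Jordan canonical form, so e^{tA} = P · e^{tJ} · P⁻¹, and e^{tJ} can be computed block-by-block.

A has Jordan form
J =
  [0, 1, 0]
  [0, 0, 1]
  [0, 0, 0]
(up to reordering of blocks).

Per-block formulas:
  For a 3×3 Jordan block J_3(0): exp(t · J_3(0)) = e^(0t)·(I + t·N + (t^2/2)·N^2), where N is the 3×3 nilpotent shift.

After assembling e^{tJ} and conjugating by P, we get:

e^{tA} =
  [1 - t, 0, t]
  [-t^2/2 - t, 1, t^2/2 + 2*t]
  [-t, 0, t + 1]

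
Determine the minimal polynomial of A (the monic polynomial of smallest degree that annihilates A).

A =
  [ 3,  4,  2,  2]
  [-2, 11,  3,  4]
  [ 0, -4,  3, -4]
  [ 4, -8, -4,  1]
x^3 - 13*x^2 + 55*x - 75

The characteristic polynomial is χ_A(x) = (x - 5)^3*(x - 3), so the eigenvalues are known. The minimal polynomial is
  m_A(x) = Π_λ (x − λ)^{k_λ}
where k_λ is the size of the *largest* Jordan block for λ (equivalently, the smallest k with (A − λI)^k v = 0 for every generalised eigenvector v of λ).

  λ = 3: largest Jordan block has size 1, contributing (x − 3)
  λ = 5: largest Jordan block has size 2, contributing (x − 5)^2

So m_A(x) = (x - 5)^2*(x - 3) = x^3 - 13*x^2 + 55*x - 75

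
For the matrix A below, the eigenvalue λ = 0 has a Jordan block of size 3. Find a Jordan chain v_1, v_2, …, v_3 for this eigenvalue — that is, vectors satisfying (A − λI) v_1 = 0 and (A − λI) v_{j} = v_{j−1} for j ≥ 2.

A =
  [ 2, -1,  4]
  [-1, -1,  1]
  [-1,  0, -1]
A Jordan chain for λ = 0 of length 3:
v_1 = (1, -2, -1)ᵀ
v_2 = (2, -1, -1)ᵀ
v_3 = (1, 0, 0)ᵀ

Let N = A − (0)·I. We want v_3 with N^3 v_3 = 0 but N^2 v_3 ≠ 0; then v_{j-1} := N · v_j for j = 3, …, 2.

Pick v_3 = (1, 0, 0)ᵀ.
Then v_2 = N · v_3 = (2, -1, -1)ᵀ.
Then v_1 = N · v_2 = (1, -2, -1)ᵀ.

Sanity check: (A − (0)·I) v_1 = (0, 0, 0)ᵀ = 0. ✓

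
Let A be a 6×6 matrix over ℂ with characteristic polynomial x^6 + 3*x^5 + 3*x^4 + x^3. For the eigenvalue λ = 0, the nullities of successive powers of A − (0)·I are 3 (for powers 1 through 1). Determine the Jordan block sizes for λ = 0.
Block sizes for λ = 0: [1, 1, 1]

From the dimensions of kernels of powers, the number of Jordan blocks of size at least j is d_j − d_{j−1} where d_j = dim ker(N^j) (with d_0 = 0). Computing the differences gives [3].
The number of blocks of size exactly k is (#blocks of size ≥ k) − (#blocks of size ≥ k + 1), so the partition is: 3 block(s) of size 1.
In nonincreasing order the block sizes are [1, 1, 1].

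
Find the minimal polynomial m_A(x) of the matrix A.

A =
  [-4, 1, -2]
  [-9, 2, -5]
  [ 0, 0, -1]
x^3 + 3*x^2 + 3*x + 1

The characteristic polynomial is χ_A(x) = (x + 1)^3, so the eigenvalues are known. The minimal polynomial is
  m_A(x) = Π_λ (x − λ)^{k_λ}
where k_λ is the size of the *largest* Jordan block for λ (equivalently, the smallest k with (A − λI)^k v = 0 for every generalised eigenvector v of λ).

  λ = -1: largest Jordan block has size 3, contributing (x + 1)^3

So m_A(x) = (x + 1)^3 = x^3 + 3*x^2 + 3*x + 1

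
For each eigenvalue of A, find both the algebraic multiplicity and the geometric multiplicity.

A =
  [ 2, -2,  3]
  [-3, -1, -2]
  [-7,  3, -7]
λ = -2: alg = 3, geom = 1

Step 1 — factor the characteristic polynomial to read off the algebraic multiplicities:
  χ_A(x) = (x + 2)^3

Step 2 — compute geometric multiplicities via the rank-nullity identity g(λ) = n − rank(A − λI):
  rank(A − (-2)·I) = 2, so dim ker(A − (-2)·I) = n − 2 = 1

Summary:
  λ = -2: algebraic multiplicity = 3, geometric multiplicity = 1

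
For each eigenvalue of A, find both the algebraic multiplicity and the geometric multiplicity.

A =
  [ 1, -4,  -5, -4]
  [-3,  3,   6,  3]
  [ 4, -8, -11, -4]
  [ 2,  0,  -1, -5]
λ = -3: alg = 4, geom = 2

Step 1 — factor the characteristic polynomial to read off the algebraic multiplicities:
  χ_A(x) = (x + 3)^4

Step 2 — compute geometric multiplicities via the rank-nullity identity g(λ) = n − rank(A − λI):
  rank(A − (-3)·I) = 2, so dim ker(A − (-3)·I) = n − 2 = 2

Summary:
  λ = -3: algebraic multiplicity = 4, geometric multiplicity = 2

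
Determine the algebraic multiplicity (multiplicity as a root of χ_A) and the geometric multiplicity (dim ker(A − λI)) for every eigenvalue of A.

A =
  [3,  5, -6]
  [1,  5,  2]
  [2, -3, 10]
λ = 6: alg = 3, geom = 1

Step 1 — factor the characteristic polynomial to read off the algebraic multiplicities:
  χ_A(x) = (x - 6)^3

Step 2 — compute geometric multiplicities via the rank-nullity identity g(λ) = n − rank(A − λI):
  rank(A − (6)·I) = 2, so dim ker(A − (6)·I) = n − 2 = 1

Summary:
  λ = 6: algebraic multiplicity = 3, geometric multiplicity = 1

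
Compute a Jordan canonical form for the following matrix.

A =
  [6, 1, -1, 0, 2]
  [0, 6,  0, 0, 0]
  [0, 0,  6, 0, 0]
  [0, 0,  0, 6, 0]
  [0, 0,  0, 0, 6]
J_2(6) ⊕ J_1(6) ⊕ J_1(6) ⊕ J_1(6)

The characteristic polynomial is
  det(x·I − A) = x^5 - 30*x^4 + 360*x^3 - 2160*x^2 + 6480*x - 7776 = (x - 6)^5

Eigenvalues and multiplicities (the geometric multiplicity of λ is n − rank(A − λI), which equals the number of Jordan blocks for λ):
  λ = 6: algebraic multiplicity = 5, geometric multiplicity = 4

Determining the block sizes for each eigenvalue:
  λ = 6: 4 blocks summing to 5 forces exactly one block of size 2 and the rest size 1 → block sizes [2, 1, 1, 1]

Assembling the blocks gives a Jordan form
J =
  [6, 1, 0, 0, 0]
  [0, 6, 0, 0, 0]
  [0, 0, 6, 0, 0]
  [0, 0, 0, 6, 0]
  [0, 0, 0, 0, 6]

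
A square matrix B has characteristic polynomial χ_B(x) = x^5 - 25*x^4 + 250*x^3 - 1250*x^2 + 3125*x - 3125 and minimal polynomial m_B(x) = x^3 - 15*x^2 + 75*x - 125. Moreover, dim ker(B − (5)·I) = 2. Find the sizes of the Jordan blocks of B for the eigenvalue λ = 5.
Block sizes for λ = 5: [3, 2]

Step 1 — from the characteristic polynomial, algebraic multiplicity of λ = 5 is 5. From dim ker(B − (5)·I) = 2, there are exactly 2 Jordan blocks for λ = 5.
Step 2 — from the minimal polynomial, the factor (x − 5)^3 tells us the largest block for λ = 5 has size 3.
Step 3 — with total size 5, 2 blocks, and largest block 3, the block sizes (in nonincreasing order) are [3, 2].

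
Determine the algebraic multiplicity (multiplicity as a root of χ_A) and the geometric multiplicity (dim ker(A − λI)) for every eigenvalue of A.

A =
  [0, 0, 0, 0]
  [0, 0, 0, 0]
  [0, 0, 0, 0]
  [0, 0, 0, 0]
λ = 0: alg = 4, geom = 4

Step 1 — factor the characteristic polynomial to read off the algebraic multiplicities:
  χ_A(x) = x^4

Step 2 — compute geometric multiplicities via the rank-nullity identity g(λ) = n − rank(A − λI):
  rank(A − (0)·I) = 0, so dim ker(A − (0)·I) = n − 0 = 4

Summary:
  λ = 0: algebraic multiplicity = 4, geometric multiplicity = 4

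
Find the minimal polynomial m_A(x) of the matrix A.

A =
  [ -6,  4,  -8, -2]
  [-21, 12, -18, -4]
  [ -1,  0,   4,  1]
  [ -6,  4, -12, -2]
x^2 - 4*x + 4

The characteristic polynomial is χ_A(x) = (x - 2)^4, so the eigenvalues are known. The minimal polynomial is
  m_A(x) = Π_λ (x − λ)^{k_λ}
where k_λ is the size of the *largest* Jordan block for λ (equivalently, the smallest k with (A − λI)^k v = 0 for every generalised eigenvector v of λ).

  λ = 2: largest Jordan block has size 2, contributing (x − 2)^2

So m_A(x) = (x - 2)^2 = x^2 - 4*x + 4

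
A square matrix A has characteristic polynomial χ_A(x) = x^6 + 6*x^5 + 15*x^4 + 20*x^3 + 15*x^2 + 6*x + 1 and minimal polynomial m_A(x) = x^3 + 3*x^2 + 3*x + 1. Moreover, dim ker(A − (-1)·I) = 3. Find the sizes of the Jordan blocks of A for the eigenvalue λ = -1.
Block sizes for λ = -1: [3, 2, 1]

Step 1 — from the characteristic polynomial, algebraic multiplicity of λ = -1 is 6. From dim ker(A − (-1)·I) = 3, there are exactly 3 Jordan blocks for λ = -1.
Step 2 — from the minimal polynomial, the factor (x + 1)^3 tells us the largest block for λ = -1 has size 3.
Step 3 — with total size 6, 3 blocks, and largest block 3, the block sizes (in nonincreasing order) are [3, 2, 1].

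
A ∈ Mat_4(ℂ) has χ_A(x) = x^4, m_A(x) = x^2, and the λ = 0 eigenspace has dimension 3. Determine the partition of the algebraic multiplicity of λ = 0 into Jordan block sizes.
Block sizes for λ = 0: [2, 1, 1]

Step 1 — from the characteristic polynomial, algebraic multiplicity of λ = 0 is 4. From dim ker(A − (0)·I) = 3, there are exactly 3 Jordan blocks for λ = 0.
Step 2 — from the minimal polynomial, the factor (x − 0)^2 tells us the largest block for λ = 0 has size 2.
Step 3 — with total size 4, 3 blocks, and largest block 2, the block sizes (in nonincreasing order) are [2, 1, 1].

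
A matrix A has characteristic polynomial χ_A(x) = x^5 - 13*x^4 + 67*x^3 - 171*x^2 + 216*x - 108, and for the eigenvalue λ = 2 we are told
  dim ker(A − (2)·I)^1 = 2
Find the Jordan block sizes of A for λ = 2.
Block sizes for λ = 2: [1, 1]

From the dimensions of kernels of powers, the number of Jordan blocks of size at least j is d_j − d_{j−1} where d_j = dim ker(N^j) (with d_0 = 0). Computing the differences gives [2].
The number of blocks of size exactly k is (#blocks of size ≥ k) − (#blocks of size ≥ k + 1), so the partition is: 2 block(s) of size 1.
In nonincreasing order the block sizes are [1, 1].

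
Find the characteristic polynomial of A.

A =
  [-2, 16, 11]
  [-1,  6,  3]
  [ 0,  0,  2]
x^3 - 6*x^2 + 12*x - 8

Expanding det(x·I − A) (e.g. by cofactor expansion or by noting that A is similar to its Jordan form J, which has the same characteristic polynomial as A) gives
  χ_A(x) = x^3 - 6*x^2 + 12*x - 8
which factors as (x - 2)^3. The eigenvalues (with algebraic multiplicities) are λ = 2 with multiplicity 3.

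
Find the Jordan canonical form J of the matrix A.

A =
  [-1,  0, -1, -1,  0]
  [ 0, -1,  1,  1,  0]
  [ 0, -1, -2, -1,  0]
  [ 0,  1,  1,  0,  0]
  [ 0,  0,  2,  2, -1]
J_3(-1) ⊕ J_1(-1) ⊕ J_1(-1)

The characteristic polynomial is
  det(x·I − A) = x^5 + 5*x^4 + 10*x^3 + 10*x^2 + 5*x + 1 = (x + 1)^5

Eigenvalues and multiplicities (the geometric multiplicity of λ is n − rank(A − λI), which equals the number of Jordan blocks for λ):
  λ = -1: algebraic multiplicity = 5, geometric multiplicity = 3

Determining the block sizes for each eigenvalue:
  λ = -1: with am = 5 and gm = 3, the partition is not yet determined (e.g. several partitions of 5 into 3 parts exist). Let N = A − (-1)·I. Computing rank(N^1) = 2, rank(N^2) = 1, rank(N^3) = 0; the number of blocks of size ≥ j is rank(N^{j−1}) − rank(N^j), giving [3, 1, 1]. So we have 1 block(s) of size 3, 2 block(s) of size 1 → block sizes [3, 1, 1]

Assembling the blocks gives a Jordan form
J =
  [-1,  1,  0,  0,  0]
  [ 0, -1,  1,  0,  0]
  [ 0,  0, -1,  0,  0]
  [ 0,  0,  0, -1,  0]
  [ 0,  0,  0,  0, -1]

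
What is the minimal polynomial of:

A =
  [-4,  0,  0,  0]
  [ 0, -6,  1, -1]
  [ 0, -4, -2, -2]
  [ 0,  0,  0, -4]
x^2 + 8*x + 16

The characteristic polynomial is χ_A(x) = (x + 4)^4, so the eigenvalues are known. The minimal polynomial is
  m_A(x) = Π_λ (x − λ)^{k_λ}
where k_λ is the size of the *largest* Jordan block for λ (equivalently, the smallest k with (A − λI)^k v = 0 for every generalised eigenvector v of λ).

  λ = -4: largest Jordan block has size 2, contributing (x + 4)^2

So m_A(x) = (x + 4)^2 = x^2 + 8*x + 16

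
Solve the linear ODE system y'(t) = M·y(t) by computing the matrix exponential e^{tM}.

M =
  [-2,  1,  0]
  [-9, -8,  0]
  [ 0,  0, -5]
e^{tM} =
  [3*t*exp(-5*t) + exp(-5*t), t*exp(-5*t), 0]
  [-9*t*exp(-5*t), -3*t*exp(-5*t) + exp(-5*t), 0]
  [0, 0, exp(-5*t)]

Strategy: write M = P · J · P⁻¹ where J is a Jordan canonical form, so e^{tM} = P · e^{tJ} · P⁻¹, and e^{tJ} can be computed block-by-block.

M has Jordan form
J =
  [-5,  1,  0]
  [ 0, -5,  0]
  [ 0,  0, -5]
(up to reordering of blocks).

Per-block formulas:
  For a 1×1 block at λ = -5: exp(t · [-5]) = [e^(-5t)].
  For a 2×2 Jordan block J_2(-5): exp(t · J_2(-5)) = e^(-5t)·(I + t·N), where N is the 2×2 nilpotent shift.

After assembling e^{tJ} and conjugating by P, we get:

e^{tM} =
  [3*t*exp(-5*t) + exp(-5*t), t*exp(-5*t), 0]
  [-9*t*exp(-5*t), -3*t*exp(-5*t) + exp(-5*t), 0]
  [0, 0, exp(-5*t)]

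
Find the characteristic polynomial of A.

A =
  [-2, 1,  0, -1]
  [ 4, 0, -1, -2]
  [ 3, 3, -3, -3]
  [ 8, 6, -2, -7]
x^4 + 12*x^3 + 54*x^2 + 108*x + 81

Expanding det(x·I − A) (e.g. by cofactor expansion or by noting that A is similar to its Jordan form J, which has the same characteristic polynomial as A) gives
  χ_A(x) = x^4 + 12*x^3 + 54*x^2 + 108*x + 81
which factors as (x + 3)^4. The eigenvalues (with algebraic multiplicities) are λ = -3 with multiplicity 4.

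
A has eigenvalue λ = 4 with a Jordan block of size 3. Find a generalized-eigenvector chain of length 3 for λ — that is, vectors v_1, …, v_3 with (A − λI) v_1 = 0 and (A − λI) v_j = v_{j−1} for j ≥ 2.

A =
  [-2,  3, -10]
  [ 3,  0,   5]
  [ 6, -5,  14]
A Jordan chain for λ = 4 of length 3:
v_1 = (-15, 0, 9)ᵀ
v_2 = (-6, 3, 6)ᵀ
v_3 = (1, 0, 0)ᵀ

Let N = A − (4)·I. We want v_3 with N^3 v_3 = 0 but N^2 v_3 ≠ 0; then v_{j-1} := N · v_j for j = 3, …, 2.

Pick v_3 = (1, 0, 0)ᵀ.
Then v_2 = N · v_3 = (-6, 3, 6)ᵀ.
Then v_1 = N · v_2 = (-15, 0, 9)ᵀ.

Sanity check: (A − (4)·I) v_1 = (0, 0, 0)ᵀ = 0. ✓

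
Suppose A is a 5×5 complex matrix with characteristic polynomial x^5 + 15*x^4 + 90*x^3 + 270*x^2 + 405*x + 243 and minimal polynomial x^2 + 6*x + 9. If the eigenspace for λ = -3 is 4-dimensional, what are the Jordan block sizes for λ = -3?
Block sizes for λ = -3: [2, 1, 1, 1]

Step 1 — from the characteristic polynomial, algebraic multiplicity of λ = -3 is 5. From dim ker(A − (-3)·I) = 4, there are exactly 4 Jordan blocks for λ = -3.
Step 2 — from the minimal polynomial, the factor (x + 3)^2 tells us the largest block for λ = -3 has size 2.
Step 3 — with total size 5, 4 blocks, and largest block 2, the block sizes (in nonincreasing order) are [2, 1, 1, 1].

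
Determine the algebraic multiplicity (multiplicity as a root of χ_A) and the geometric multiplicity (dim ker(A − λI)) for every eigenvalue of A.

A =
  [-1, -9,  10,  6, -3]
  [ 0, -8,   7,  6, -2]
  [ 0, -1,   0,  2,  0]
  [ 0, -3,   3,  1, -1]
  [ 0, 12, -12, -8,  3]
λ = -1: alg = 5, geom = 2

Step 1 — factor the characteristic polynomial to read off the algebraic multiplicities:
  χ_A(x) = (x + 1)^5

Step 2 — compute geometric multiplicities via the rank-nullity identity g(λ) = n − rank(A − λI):
  rank(A − (-1)·I) = 3, so dim ker(A − (-1)·I) = n − 3 = 2

Summary:
  λ = -1: algebraic multiplicity = 5, geometric multiplicity = 2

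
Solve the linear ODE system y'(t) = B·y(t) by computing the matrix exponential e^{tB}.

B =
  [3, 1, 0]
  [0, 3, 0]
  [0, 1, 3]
e^{tB} =
  [exp(3*t), t*exp(3*t), 0]
  [0, exp(3*t), 0]
  [0, t*exp(3*t), exp(3*t)]

Strategy: write B = P · J · P⁻¹ where J is a Jordan canonical form, so e^{tB} = P · e^{tJ} · P⁻¹, and e^{tJ} can be computed block-by-block.

B has Jordan form
J =
  [3, 1, 0]
  [0, 3, 0]
  [0, 0, 3]
(up to reordering of blocks).

Per-block formulas:
  For a 1×1 block at λ = 3: exp(t · [3]) = [e^(3t)].
  For a 2×2 Jordan block J_2(3): exp(t · J_2(3)) = e^(3t)·(I + t·N), where N is the 2×2 nilpotent shift.

After assembling e^{tJ} and conjugating by P, we get:

e^{tB} =
  [exp(3*t), t*exp(3*t), 0]
  [0, exp(3*t), 0]
  [0, t*exp(3*t), exp(3*t)]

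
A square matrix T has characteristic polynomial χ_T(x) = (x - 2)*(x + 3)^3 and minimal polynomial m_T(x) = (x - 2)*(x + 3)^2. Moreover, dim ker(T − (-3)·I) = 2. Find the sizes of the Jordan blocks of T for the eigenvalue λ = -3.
Block sizes for λ = -3: [2, 1]

Step 1 — from the characteristic polynomial, algebraic multiplicity of λ = -3 is 3. From dim ker(T − (-3)·I) = 2, there are exactly 2 Jordan blocks for λ = -3.
Step 2 — from the minimal polynomial, the factor (x + 3)^2 tells us the largest block for λ = -3 has size 2.
Step 3 — with total size 3, 2 blocks, and largest block 2, the block sizes (in nonincreasing order) are [2, 1].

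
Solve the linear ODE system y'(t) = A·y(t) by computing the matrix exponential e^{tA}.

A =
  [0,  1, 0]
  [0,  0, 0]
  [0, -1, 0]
e^{tA} =
  [1, t, 0]
  [0, 1, 0]
  [0, -t, 1]

Strategy: write A = P · J · P⁻¹ where J is a Jordan canonical form, so e^{tA} = P · e^{tJ} · P⁻¹, and e^{tJ} can be computed block-by-block.

A has Jordan form
J =
  [0, 1, 0]
  [0, 0, 0]
  [0, 0, 0]
(up to reordering of blocks).

Per-block formulas:
  For a 1×1 block at λ = 0: exp(t · [0]) = [e^(0t)].
  For a 2×2 Jordan block J_2(0): exp(t · J_2(0)) = e^(0t)·(I + t·N), where N is the 2×2 nilpotent shift.

After assembling e^{tJ} and conjugating by P, we get:

e^{tA} =
  [1, t, 0]
  [0, 1, 0]
  [0, -t, 1]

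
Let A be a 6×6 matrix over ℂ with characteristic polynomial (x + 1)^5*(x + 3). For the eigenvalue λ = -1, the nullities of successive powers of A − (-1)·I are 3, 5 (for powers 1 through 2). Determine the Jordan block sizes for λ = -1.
Block sizes for λ = -1: [2, 2, 1]

From the dimensions of kernels of powers, the number of Jordan blocks of size at least j is d_j − d_{j−1} where d_j = dim ker(N^j) (with d_0 = 0). Computing the differences gives [3, 2].
The number of blocks of size exactly k is (#blocks of size ≥ k) − (#blocks of size ≥ k + 1), so the partition is: 1 block(s) of size 1, 2 block(s) of size 2.
In nonincreasing order the block sizes are [2, 2, 1].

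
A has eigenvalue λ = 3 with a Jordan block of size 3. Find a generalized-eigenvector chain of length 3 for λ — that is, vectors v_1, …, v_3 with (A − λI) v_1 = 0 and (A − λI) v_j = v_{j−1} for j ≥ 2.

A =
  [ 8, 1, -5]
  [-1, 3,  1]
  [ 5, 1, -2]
A Jordan chain for λ = 3 of length 3:
v_1 = (-1, 0, -1)ᵀ
v_2 = (5, -1, 5)ᵀ
v_3 = (1, 0, 0)ᵀ

Let N = A − (3)·I. We want v_3 with N^3 v_3 = 0 but N^2 v_3 ≠ 0; then v_{j-1} := N · v_j for j = 3, …, 2.

Pick v_3 = (1, 0, 0)ᵀ.
Then v_2 = N · v_3 = (5, -1, 5)ᵀ.
Then v_1 = N · v_2 = (-1, 0, -1)ᵀ.

Sanity check: (A − (3)·I) v_1 = (0, 0, 0)ᵀ = 0. ✓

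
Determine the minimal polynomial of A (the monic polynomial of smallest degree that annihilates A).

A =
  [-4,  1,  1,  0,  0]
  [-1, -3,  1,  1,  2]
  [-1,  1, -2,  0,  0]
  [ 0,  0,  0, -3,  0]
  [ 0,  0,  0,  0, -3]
x^3 + 9*x^2 + 27*x + 27

The characteristic polynomial is χ_A(x) = (x + 3)^5, so the eigenvalues are known. The minimal polynomial is
  m_A(x) = Π_λ (x − λ)^{k_λ}
where k_λ is the size of the *largest* Jordan block for λ (equivalently, the smallest k with (A − λI)^k v = 0 for every generalised eigenvector v of λ).

  λ = -3: largest Jordan block has size 3, contributing (x + 3)^3

So m_A(x) = (x + 3)^3 = x^3 + 9*x^2 + 27*x + 27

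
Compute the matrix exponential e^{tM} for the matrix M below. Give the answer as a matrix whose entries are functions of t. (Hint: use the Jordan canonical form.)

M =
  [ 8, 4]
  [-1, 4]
e^{tM} =
  [2*t*exp(6*t) + exp(6*t), 4*t*exp(6*t)]
  [-t*exp(6*t), -2*t*exp(6*t) + exp(6*t)]

Strategy: write M = P · J · P⁻¹ where J is a Jordan canonical form, so e^{tM} = P · e^{tJ} · P⁻¹, and e^{tJ} can be computed block-by-block.

M has Jordan form
J =
  [6, 1]
  [0, 6]
(up to reordering of blocks).

Per-block formulas:
  For a 2×2 Jordan block J_2(6): exp(t · J_2(6)) = e^(6t)·(I + t·N), where N is the 2×2 nilpotent shift.

After assembling e^{tJ} and conjugating by P, we get:

e^{tM} =
  [2*t*exp(6*t) + exp(6*t), 4*t*exp(6*t)]
  [-t*exp(6*t), -2*t*exp(6*t) + exp(6*t)]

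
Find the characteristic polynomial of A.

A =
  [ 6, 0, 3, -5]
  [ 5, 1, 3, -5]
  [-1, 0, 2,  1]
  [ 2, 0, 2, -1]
x^4 - 8*x^3 + 22*x^2 - 24*x + 9

Expanding det(x·I − A) (e.g. by cofactor expansion or by noting that A is similar to its Jordan form J, which has the same characteristic polynomial as A) gives
  χ_A(x) = x^4 - 8*x^3 + 22*x^2 - 24*x + 9
which factors as (x - 3)^2*(x - 1)^2. The eigenvalues (with algebraic multiplicities) are λ = 1 with multiplicity 2, λ = 3 with multiplicity 2.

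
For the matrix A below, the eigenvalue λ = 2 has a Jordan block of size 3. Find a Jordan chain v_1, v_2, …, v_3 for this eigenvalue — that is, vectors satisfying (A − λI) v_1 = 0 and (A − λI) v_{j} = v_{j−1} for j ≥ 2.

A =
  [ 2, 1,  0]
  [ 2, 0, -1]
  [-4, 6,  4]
A Jordan chain for λ = 2 of length 3:
v_1 = (2, 0, 4)ᵀ
v_2 = (0, 2, -4)ᵀ
v_3 = (1, 0, 0)ᵀ

Let N = A − (2)·I. We want v_3 with N^3 v_3 = 0 but N^2 v_3 ≠ 0; then v_{j-1} := N · v_j for j = 3, …, 2.

Pick v_3 = (1, 0, 0)ᵀ.
Then v_2 = N · v_3 = (0, 2, -4)ᵀ.
Then v_1 = N · v_2 = (2, 0, 4)ᵀ.

Sanity check: (A − (2)·I) v_1 = (0, 0, 0)ᵀ = 0. ✓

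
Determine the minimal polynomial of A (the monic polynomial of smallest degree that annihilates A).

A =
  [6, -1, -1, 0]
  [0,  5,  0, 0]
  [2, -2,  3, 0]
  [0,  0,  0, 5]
x^2 - 9*x + 20

The characteristic polynomial is χ_A(x) = (x - 5)^3*(x - 4), so the eigenvalues are known. The minimal polynomial is
  m_A(x) = Π_λ (x − λ)^{k_λ}
where k_λ is the size of the *largest* Jordan block for λ (equivalently, the smallest k with (A − λI)^k v = 0 for every generalised eigenvector v of λ).

  λ = 4: largest Jordan block has size 1, contributing (x − 4)
  λ = 5: largest Jordan block has size 1, contributing (x − 5)

So m_A(x) = (x - 5)*(x - 4) = x^2 - 9*x + 20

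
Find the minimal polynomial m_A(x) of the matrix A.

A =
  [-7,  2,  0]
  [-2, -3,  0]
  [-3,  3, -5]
x^2 + 10*x + 25

The characteristic polynomial is χ_A(x) = (x + 5)^3, so the eigenvalues are known. The minimal polynomial is
  m_A(x) = Π_λ (x − λ)^{k_λ}
where k_λ is the size of the *largest* Jordan block for λ (equivalently, the smallest k with (A − λI)^k v = 0 for every generalised eigenvector v of λ).

  λ = -5: largest Jordan block has size 2, contributing (x + 5)^2

So m_A(x) = (x + 5)^2 = x^2 + 10*x + 25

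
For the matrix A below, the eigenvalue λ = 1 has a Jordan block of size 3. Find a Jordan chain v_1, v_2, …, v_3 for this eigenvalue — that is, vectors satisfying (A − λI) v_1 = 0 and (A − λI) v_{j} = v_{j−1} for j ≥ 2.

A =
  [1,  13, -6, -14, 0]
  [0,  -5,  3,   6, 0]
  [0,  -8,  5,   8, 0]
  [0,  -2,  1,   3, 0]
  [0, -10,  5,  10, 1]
A Jordan chain for λ = 1 of length 3:
v_1 = (-2, 0, 0, 0, 0)ᵀ
v_2 = (13, -6, -8, -2, -10)ᵀ
v_3 = (0, 1, 0, 0, 0)ᵀ

Let N = A − (1)·I. We want v_3 with N^3 v_3 = 0 but N^2 v_3 ≠ 0; then v_{j-1} := N · v_j for j = 3, …, 2.

Pick v_3 = (0, 1, 0, 0, 0)ᵀ.
Then v_2 = N · v_3 = (13, -6, -8, -2, -10)ᵀ.
Then v_1 = N · v_2 = (-2, 0, 0, 0, 0)ᵀ.

Sanity check: (A − (1)·I) v_1 = (0, 0, 0, 0, 0)ᵀ = 0. ✓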